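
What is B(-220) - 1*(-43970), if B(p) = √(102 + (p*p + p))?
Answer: 43970 + √48282 ≈ 44190.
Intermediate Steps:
B(p) = √(102 + p + p²) (B(p) = √(102 + (p² + p)) = √(102 + (p + p²)) = √(102 + p + p²))
B(-220) - 1*(-43970) = √(102 - 220 + (-220)²) - 1*(-43970) = √(102 - 220 + 48400) + 43970 = √48282 + 43970 = 43970 + √48282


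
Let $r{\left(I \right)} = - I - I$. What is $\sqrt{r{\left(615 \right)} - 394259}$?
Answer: $i \sqrt{395489} \approx 628.88 i$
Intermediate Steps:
$r{\left(I \right)} = - 2 I$
$\sqrt{r{\left(615 \right)} - 394259} = \sqrt{\left(-2\right) 615 - 394259} = \sqrt{-1230 - 394259} = \sqrt{-395489} = i \sqrt{395489}$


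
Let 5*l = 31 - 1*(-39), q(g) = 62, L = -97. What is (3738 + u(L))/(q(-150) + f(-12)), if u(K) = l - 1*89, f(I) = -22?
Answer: 3663/40 ≈ 91.575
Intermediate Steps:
l = 14 (l = (31 - 1*(-39))/5 = (31 + 39)/5 = (⅕)*70 = 14)
u(K) = -75 (u(K) = 14 - 1*89 = 14 - 89 = -75)
(3738 + u(L))/(q(-150) + f(-12)) = (3738 - 75)/(62 - 22) = 3663/40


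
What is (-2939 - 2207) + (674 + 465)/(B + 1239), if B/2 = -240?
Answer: -3904675/759 ≈ -5144.5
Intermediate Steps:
B = -480 (B = 2*(-240) = -480)
(-2939 - 2207) + (674 + 465)/(B + 1239) = (-2939 - 2207) + (674 + 465)/(-480 + 1239) = -5146 + 1139/759 = -3904675/759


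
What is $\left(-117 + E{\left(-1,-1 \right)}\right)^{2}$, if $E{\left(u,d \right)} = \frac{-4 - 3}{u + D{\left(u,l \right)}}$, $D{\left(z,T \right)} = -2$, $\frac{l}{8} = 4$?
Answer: $\frac{118336}{9} \approx 13148.0$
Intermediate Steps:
$l = 32$ ($l = 8 \cdot 4 = 32$)
$E{\left(u,d \right)} = - \frac{7}{-2 + u}$ ($E{\left(u,d \right)} = \frac{-4 - 3}{u - 2} = - \frac{7}{-2 + u}$)
$\left(-117 + E{\left(-1,-1 \right)}\right)^{2} = \left(-117 - \frac{7}{-2 - 1}\right)^{2} = \left(-117 - \frac{7}{-3}\right)^{2} = \left(-117 - - \frac{7}{3}\right)^{2} = \left(-117 + \frac{7}{3}\right)^{2} = \left(- \frac{344}{3}\right)^{2} = \frac{118336}{9}$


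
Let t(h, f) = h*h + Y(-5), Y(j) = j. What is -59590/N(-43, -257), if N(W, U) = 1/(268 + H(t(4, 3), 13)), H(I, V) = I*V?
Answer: -24491490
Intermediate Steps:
t(h, f) = -5 + h**2 (t(h, f) = h*h - 5 = h**2 - 5 = -5 + h**2)
N(W, U) = 1/411 (N(W, U) = 1/(268 + (-5 + 4**2)*13) = 1/(268 + (-5 + 16)*13) = 1/(268 + 11*13) = 1/(268 + 143) = 1/411)
-59590/N(-43, -257) = -59590/1/411 = -59590*411 = -24491490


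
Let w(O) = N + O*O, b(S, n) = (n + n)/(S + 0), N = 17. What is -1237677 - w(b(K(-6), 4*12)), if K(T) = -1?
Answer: -1246910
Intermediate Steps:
b(S, n) = 2*n/S (b(S, n) = (2*n)/S = 2*n/S)
w(O) = 17 + O**2 (w(O) = 17 + O*O = 17 + O**2)
-1237677 - w(b(K(-6), 4*12)) = -1237677 - (17 + (2*(4*12)/(-1))**2) = -1237677 - (17 + (2*48*(-1))**2) = -1237677 - (17 + (-96)**2) = -1237677 - (17 + 9216) = -1237677 - 1*9233 = -1237677 - 9233 = -1246910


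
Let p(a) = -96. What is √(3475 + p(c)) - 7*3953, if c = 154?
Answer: -27671 + √3379 ≈ -27613.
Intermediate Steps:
√(3475 + p(c)) - 7*3953 = √(3475 - 96) - 7*3953 = √3379 - 1*27671 = √3379 - 27671 = -27671 + √3379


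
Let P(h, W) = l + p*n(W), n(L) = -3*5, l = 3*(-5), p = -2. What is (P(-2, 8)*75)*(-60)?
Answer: -67500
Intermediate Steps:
l = -15
n(L) = -15
P(h, W) = 15 (P(h, W) = -15 - 2*(-15) = -15 + 30 = 15)
(P(-2, 8)*75)*(-60) = (15*75)*(-60) = 1125*(-60) = -67500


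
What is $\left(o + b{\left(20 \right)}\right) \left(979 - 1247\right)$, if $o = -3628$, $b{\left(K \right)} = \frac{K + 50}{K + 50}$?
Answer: $972036$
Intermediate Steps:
$b{\left(K \right)} = 1$ ($b{\left(K \right)} = \frac{50 + K}{50 + K} = 1$)
$\left(o + b{\left(20 \right)}\right) \left(979 - 1247\right) = \left(-3628 + 1\right) \left(979 - 1247\right) = \left(-3627\right) \left(-268\right) = 972036$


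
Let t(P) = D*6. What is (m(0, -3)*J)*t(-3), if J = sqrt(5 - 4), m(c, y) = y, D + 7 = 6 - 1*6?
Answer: 126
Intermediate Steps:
D = -7 (D = -7 + (6 - 1*6) = -7 + (6 - 6) = -7 + 0 = -7)
J = 1 (J = sqrt(1) = 1)
t(P) = -42 (t(P) = -7*6 = -42)
(m(0, -3)*J)*t(-3) = -3*1*(-42) = -3*(-42) = 126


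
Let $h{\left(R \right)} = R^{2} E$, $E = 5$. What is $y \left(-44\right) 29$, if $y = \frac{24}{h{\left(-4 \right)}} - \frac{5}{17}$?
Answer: $- \frac{638}{85} \approx -7.5059$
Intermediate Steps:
$h{\left(R \right)} = 5 R^{2}$ ($h{\left(R \right)} = R^{2} \cdot 5 = 5 R^{2}$)
$y = \frac{1}{170}$ ($y = \frac{24}{5 \left(-4\right)^{2}} - \frac{5}{17} = \frac{24}{5 \cdot 16} - \frac{5}{17} = \frac{24}{80} - \frac{5}{17} = 24 \cdot \frac{1}{80} - \frac{5}{17} = \frac{3}{10} - \frac{5}{17} = \frac{1}{170} \approx 0.0058824$)
$y \left(-44\right) 29 = \frac{1}{170} \left(-44\right) 29 = \left(- \frac{22}{85}\right) 29 = - \frac{638}{85}$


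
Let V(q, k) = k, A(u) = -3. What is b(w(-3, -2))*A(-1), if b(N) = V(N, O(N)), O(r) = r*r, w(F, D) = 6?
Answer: -108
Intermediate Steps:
O(r) = r²
b(N) = N²
b(w(-3, -2))*A(-1) = 6²*(-3) = 36*(-3) = -108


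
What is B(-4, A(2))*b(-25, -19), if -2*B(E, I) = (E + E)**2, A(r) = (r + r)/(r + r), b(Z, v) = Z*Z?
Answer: -20000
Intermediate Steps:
b(Z, v) = Z**2
A(r) = 1 (A(r) = (2*r)/((2*r)) = (2*r)*(1/(2*r)) = 1)
B(E, I) = -2*E**2 (B(E, I) = -(E + E)**2/2 = -4*E**2/2 = -2*E**2)
B(-4, A(2))*b(-25, -19) = -2*(-4)**2*(-25)**2 = -2*16*625 = -32*625 = -20000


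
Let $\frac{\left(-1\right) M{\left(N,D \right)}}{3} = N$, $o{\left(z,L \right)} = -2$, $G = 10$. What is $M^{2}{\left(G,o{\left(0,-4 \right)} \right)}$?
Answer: $900$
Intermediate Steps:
$M{\left(N,D \right)} = - 3 N$
$M^{2}{\left(G,o{\left(0,-4 \right)} \right)} = \left(\left(-3\right) 10\right)^{2} = \left(-30\right)^{2} = 900$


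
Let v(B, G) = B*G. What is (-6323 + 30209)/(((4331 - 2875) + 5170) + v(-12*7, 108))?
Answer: -11943/1223 ≈ -9.7653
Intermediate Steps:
(-6323 + 30209)/(((4331 - 2875) + 5170) + v(-12*7, 108)) = (-6323 + 30209)/(((4331 - 2875) + 5170) - 12*7*108) = 23886/((1456 + 5170) - 84*108) = 23886/(6626 - 9072) = 23886/(-2446) = 23886*(-1/2446) = -11943/1223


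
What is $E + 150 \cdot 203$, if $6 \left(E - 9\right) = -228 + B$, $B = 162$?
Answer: $30448$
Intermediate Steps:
$E = -2$ ($E = 9 + \frac{-228 + 162}{6} = 9 + \frac{1}{6} \left(-66\right) = 9 - 11 = -2$)
$E + 150 \cdot 203 = -2 + 150 \cdot 203 = -2 + 30450 = 30448$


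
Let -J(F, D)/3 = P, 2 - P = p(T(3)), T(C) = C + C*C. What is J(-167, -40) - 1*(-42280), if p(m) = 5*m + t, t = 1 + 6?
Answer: 42475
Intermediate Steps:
T(C) = C + C**2
t = 7
p(m) = 7 + 5*m (p(m) = 5*m + 7 = 7 + 5*m)
P = -65 (P = 2 - (7 + 5*(3*(1 + 3))) = 2 - (7 + 5*(3*4)) = 2 - (7 + 5*12) = 2 - (7 + 60) = 2 - 1*67 = 2 - 67 = -65)
J(F, D) = 195 (J(F, D) = -3*(-65) = 195)
J(-167, -40) - 1*(-42280) = 195 - 1*(-42280) = 195 + 42280 = 42475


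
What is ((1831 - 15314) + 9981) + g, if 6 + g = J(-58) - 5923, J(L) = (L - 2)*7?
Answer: -9851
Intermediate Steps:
J(L) = -14 + 7*L (J(L) = (-2 + L)*7 = -14 + 7*L)
g = -6349 (g = -6 + ((-14 + 7*(-58)) - 5923) = -6 + ((-14 - 406) - 5923) = -6 + (-420 - 5923) = -6 - 6343 = -6349)
((1831 - 15314) + 9981) + g = ((1831 - 15314) + 9981) - 6349 = (-13483 + 9981) - 6349 = -3502 - 6349 = -9851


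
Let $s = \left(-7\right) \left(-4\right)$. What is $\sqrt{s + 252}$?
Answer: $2 \sqrt{70} \approx 16.733$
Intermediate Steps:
$s = 28$
$\sqrt{s + 252} = \sqrt{28 + 252} = \sqrt{280} = 2 \sqrt{70}$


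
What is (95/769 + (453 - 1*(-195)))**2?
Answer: 248409537649/591361 ≈ 4.2006e+5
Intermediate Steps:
(95/769 + (453 - 1*(-195)))**2 = (95*(1/769) + (453 + 195))**2 = (95/769 + 648)**2 = (498407/769)**2 = 248409537649/591361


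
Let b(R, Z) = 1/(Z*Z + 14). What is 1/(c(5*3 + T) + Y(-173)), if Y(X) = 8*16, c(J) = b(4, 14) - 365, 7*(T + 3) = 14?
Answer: -210/49769 ≈ -0.0042195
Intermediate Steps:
T = -1 (T = -3 + (1/7)*14 = -3 + 2 = -1)
b(R, Z) = 1/(14 + Z**2) (b(R, Z) = 1/(Z**2 + 14) = 1/(14 + Z**2))
c(J) = -76649/210 (c(J) = 1/(14 + 14**2) - 365 = 1/(14 + 196) - 365 = 1/210 - 365 = -76649/210)
Y(X) = 128
1/(c(5*3 + T) + Y(-173)) = 1/(-76649/210 + 128) = 1/(-49769/210) = -210/49769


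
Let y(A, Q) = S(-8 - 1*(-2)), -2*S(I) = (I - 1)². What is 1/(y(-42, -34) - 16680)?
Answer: -2/33409 ≈ -5.9864e-5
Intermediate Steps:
S(I) = -(-1 + I)²/2 (S(I) = -(I - 1)²/2 = -(-1 + I)²/2)
y(A, Q) = -49/2 (y(A, Q) = -(-1 + (-8 - 1*(-2)))²/2 = -(-1 + (-8 + 2))²/2 = -(-1 - 6)²/2 = -½*(-7)² = -½*49 = -49/2)
1/(y(-42, -34) - 16680) = 1/(-49/2 - 16680) = 1/(-33409/2) = -2/33409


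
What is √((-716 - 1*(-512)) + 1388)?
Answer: 4*√74 ≈ 34.409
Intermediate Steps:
√((-716 - 1*(-512)) + 1388) = √((-716 + 512) + 1388) = √(-204 + 1388) = √1184 = 4*√74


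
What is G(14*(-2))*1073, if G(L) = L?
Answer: -30044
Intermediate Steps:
G(14*(-2))*1073 = (14*(-2))*1073 = -28*1073 = -30044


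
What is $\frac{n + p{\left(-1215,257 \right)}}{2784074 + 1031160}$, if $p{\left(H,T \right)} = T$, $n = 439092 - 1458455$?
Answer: $- \frac{509553}{1907617} \approx -0.26712$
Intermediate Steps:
$n = -1019363$ ($n = 439092 - 1458455 = -1019363$)
$\frac{n + p{\left(-1215,257 \right)}}{2784074 + 1031160} = \frac{-1019363 + 257}{2784074 + 1031160} = - \frac{1019106}{3815234} = \left(-1019106\right) \frac{1}{3815234} = - \frac{509553}{1907617}$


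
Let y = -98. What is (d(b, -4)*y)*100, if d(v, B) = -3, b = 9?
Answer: 29400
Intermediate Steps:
(d(b, -4)*y)*100 = -3*(-98)*100 = 294*100 = 29400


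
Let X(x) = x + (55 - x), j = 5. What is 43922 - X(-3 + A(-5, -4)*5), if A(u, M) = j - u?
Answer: 43867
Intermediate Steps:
A(u, M) = 5 - u
X(x) = 55
43922 - X(-3 + A(-5, -4)*5) = 43922 - 1*55 = 43922 - 55 = 43867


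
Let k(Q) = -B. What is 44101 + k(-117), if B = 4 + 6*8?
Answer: 44049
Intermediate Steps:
B = 52 (B = 4 + 48 = 52)
k(Q) = -52 (k(Q) = -1*52 = -52)
44101 + k(-117) = 44101 - 52 = 44049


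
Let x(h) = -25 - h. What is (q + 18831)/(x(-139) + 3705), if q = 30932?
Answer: 49763/3819 ≈ 13.030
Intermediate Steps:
(q + 18831)/(x(-139) + 3705) = (30932 + 18831)/((-25 - 1*(-139)) + 3705) = 49763/((-25 + 139) + 3705) = 49763/(114 + 3705) = 49763/3819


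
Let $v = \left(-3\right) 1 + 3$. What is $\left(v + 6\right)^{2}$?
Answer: $36$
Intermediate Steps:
$v = 0$ ($v = -3 + 3 = 0$)
$\left(v + 6\right)^{2} = \left(0 + 6\right)^{2} = 6^{2} = 36$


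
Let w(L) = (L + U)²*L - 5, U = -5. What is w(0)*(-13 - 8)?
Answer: 105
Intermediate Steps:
w(L) = -5 + L*(-5 + L)² (w(L) = (L - 5)²*L - 5 = (-5 + L)²*L - 5 = L*(-5 + L)² - 5 = -5 + L*(-5 + L)²)
w(0)*(-13 - 8) = (-5 + 0*(-5 + 0)²)*(-13 - 8) = (-5 + 0*(-5)²)*(-21) = (-5 + 0*25)*(-21) = (-5 + 0)*(-21) = -5*(-21) = 105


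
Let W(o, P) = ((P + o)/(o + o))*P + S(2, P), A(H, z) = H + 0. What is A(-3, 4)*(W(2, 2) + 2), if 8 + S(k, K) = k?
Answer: 6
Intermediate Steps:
S(k, K) = -8 + k
A(H, z) = H
W(o, P) = -6 + P*(P + o)/(2*o) (W(o, P) = ((P + o)/(o + o))*P + (-8 + 2) = ((P + o)/((2*o)))*P - 6 = ((P + o)*(1/(2*o)))*P - 6 = ((P + o)/(2*o))*P - 6 = P*(P + o)/(2*o) - 6 = -6 + P*(P + o)/(2*o))
A(-3, 4)*(W(2, 2) + 2) = -3*((1/2)*(2**2 + 2*(-12 + 2))/2 + 2) = -3*((1/2)*(1/2)*(4 + 2*(-10)) + 2) = -3*((1/2)*(1/2)*(4 - 20) + 2) = -3*((1/2)*(1/2)*(-16) + 2) = -3*(-4 + 2) = -3*(-2) = 6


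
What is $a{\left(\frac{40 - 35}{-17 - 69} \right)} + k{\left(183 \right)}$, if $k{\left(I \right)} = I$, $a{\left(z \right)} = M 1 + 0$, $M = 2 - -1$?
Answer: $186$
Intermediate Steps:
$M = 3$ ($M = 2 + 1 = 3$)
$a{\left(z \right)} = 3$ ($a{\left(z \right)} = 3 \cdot 1 + 0 = 3 + 0 = 3$)
$a{\left(\frac{40 - 35}{-17 - 69} \right)} + k{\left(183 \right)} = 3 + 183 = 186$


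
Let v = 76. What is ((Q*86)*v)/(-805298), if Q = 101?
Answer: -330068/402649 ≈ -0.81974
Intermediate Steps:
((Q*86)*v)/(-805298) = ((101*86)*76)/(-805298) = (8686*76)*(-1/805298) = 660136*(-1/805298) = -330068/402649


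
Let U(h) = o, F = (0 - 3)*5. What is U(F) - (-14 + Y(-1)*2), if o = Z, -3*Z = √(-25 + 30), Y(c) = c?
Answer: 16 - √5/3 ≈ 15.255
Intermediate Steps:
F = -15 (F = -3*5 = -15)
Z = -√5/3 (Z = -√(-25 + 30)/3 = -√5/3 ≈ -0.74536)
o = -√5/3 ≈ -0.74536
U(h) = -√5/3
U(F) - (-14 + Y(-1)*2) = -√5/3 - (-14 - 1*2) = -√5/3 - (-14 - 2) = -√5/3 - 1*(-16) = -√5/3 + 16 = 16 - √5/3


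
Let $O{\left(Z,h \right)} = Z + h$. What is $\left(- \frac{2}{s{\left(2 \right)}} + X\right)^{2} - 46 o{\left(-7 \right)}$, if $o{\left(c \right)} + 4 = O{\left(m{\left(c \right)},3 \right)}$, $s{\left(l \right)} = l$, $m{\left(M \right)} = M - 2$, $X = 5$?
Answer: $476$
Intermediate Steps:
$m{\left(M \right)} = -2 + M$ ($m{\left(M \right)} = M - 2 = -2 + M$)
$o{\left(c \right)} = -3 + c$ ($o{\left(c \right)} = -4 + \left(\left(-2 + c\right) + 3\right) = -4 + \left(1 + c\right) = -3 + c$)
$\left(- \frac{2}{s{\left(2 \right)}} + X\right)^{2} - 46 o{\left(-7 \right)} = \left(- \frac{2}{2} + 5\right)^{2} - 46 \left(-3 - 7\right) = \left(\left(-2\right) \frac{1}{2} + 5\right)^{2} - -460 = \left(-1 + 5\right)^{2} + 460 = 4^{2} + 460 = 16 + 460 = 476$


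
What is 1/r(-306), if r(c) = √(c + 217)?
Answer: -I*√89/89 ≈ -0.106*I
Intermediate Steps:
r(c) = √(217 + c)
1/r(-306) = 1/(√(217 - 306)) = 1/(√(-89)) = 1/(I*√89) = -I*√89/89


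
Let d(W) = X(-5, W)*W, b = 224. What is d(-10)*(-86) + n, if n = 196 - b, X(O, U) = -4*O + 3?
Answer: 19752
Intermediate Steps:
X(O, U) = 3 - 4*O
n = -28 (n = 196 - 1*224 = 196 - 224 = -28)
d(W) = 23*W (d(W) = (3 - 4*(-5))*W = (3 + 20)*W = 23*W)
d(-10)*(-86) + n = (23*(-10))*(-86) - 28 = -230*(-86) - 28 = 19780 - 28 = 19752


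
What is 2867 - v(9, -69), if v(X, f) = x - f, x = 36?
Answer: 2762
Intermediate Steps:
v(X, f) = 36 - f
2867 - v(9, -69) = 2867 - (36 - 1*(-69)) = 2867 - (36 + 69) = 2867 - 1*105 = 2867 - 105 = 2762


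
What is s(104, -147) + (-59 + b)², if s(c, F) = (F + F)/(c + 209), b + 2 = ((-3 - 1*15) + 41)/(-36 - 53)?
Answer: 9301378378/2479273 ≈ 3751.7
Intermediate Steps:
b = -201/89 (b = -2 + ((-3 - 1*15) + 41)/(-36 - 53) = -2 + ((-3 - 15) + 41)/(-89) = -2 + (-18 + 41)*(-1/89) = -2 + 23*(-1/89) = -2 - 23/89 = -201/89 ≈ -2.2584)
s(c, F) = 2*F/(209 + c) (s(c, F) = (2*F)/(209 + c) = 2*F/(209 + c))
s(104, -147) + (-59 + b)² = 2*(-147)/(209 + 104) + (-59 - 201/89)² = 2*(-147)/313 + (-5452/89)² = 2*(-147)*(1/313) + 29724304/7921 = -294/313 + 29724304/7921 = 9301378378/2479273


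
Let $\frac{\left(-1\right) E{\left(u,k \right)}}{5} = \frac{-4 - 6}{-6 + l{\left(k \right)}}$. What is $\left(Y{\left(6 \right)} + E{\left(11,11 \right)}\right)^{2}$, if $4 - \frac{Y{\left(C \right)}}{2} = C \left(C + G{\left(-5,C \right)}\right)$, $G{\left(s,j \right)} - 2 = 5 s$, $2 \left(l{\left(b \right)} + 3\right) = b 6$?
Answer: $\frac{6599761}{144} \approx 45832.0$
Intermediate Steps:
$l{\left(b \right)} = -3 + 3 b$ ($l{\left(b \right)} = -3 + \frac{b 6}{2} = -3 + \frac{6 b}{2} = -3 + 3 b$)
$E{\left(u,k \right)} = \frac{50}{-9 + 3 k}$ ($E{\left(u,k \right)} = - 5 \frac{-4 - 6}{-6 + \left(-3 + 3 k\right)} = - 5 \left(- \frac{10}{-9 + 3 k}\right) = \frac{50}{-9 + 3 k}$)
$G{\left(s,j \right)} = 2 + 5 s$
$Y{\left(C \right)} = 8 - 2 C \left(-23 + C\right)$ ($Y{\left(C \right)} = 8 - 2 C \left(C + \left(2 + 5 \left(-5\right)\right)\right) = 8 - 2 C \left(C + \left(2 - 25\right)\right) = 8 - 2 C \left(C - 23\right) = 8 - 2 C \left(-23 + C\right)$)
$\left(Y{\left(6 \right)} + E{\left(11,11 \right)}\right)^{2} = \left(\left(8 - 2 \cdot 6^{2} + 46 \cdot 6\right) + \frac{50}{3 \left(-3 + 11\right)}\right)^{2} = \left(\left(8 - 72 + 276\right) + \frac{50}{3 \cdot 8}\right)^{2} = \left(\left(8 - 72 + 276\right) + \frac{50}{3} \cdot \frac{1}{8}\right)^{2} = \left(212 + \frac{25}{12}\right)^{2} = \left(\frac{2569}{12}\right)^{2} = \frac{6599761}{144}$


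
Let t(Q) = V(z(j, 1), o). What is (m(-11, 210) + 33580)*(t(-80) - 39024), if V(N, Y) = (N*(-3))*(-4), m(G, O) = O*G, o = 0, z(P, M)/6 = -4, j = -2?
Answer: -1229286240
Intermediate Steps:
z(P, M) = -24 (z(P, M) = 6*(-4) = -24)
m(G, O) = G*O
V(N, Y) = 12*N (V(N, Y) = -3*N*(-4) = 12*N)
t(Q) = -288 (t(Q) = 12*(-24) = -288)
(m(-11, 210) + 33580)*(t(-80) - 39024) = (-11*210 + 33580)*(-288 - 39024) = (-2310 + 33580)*(-39312) = 31270*(-39312) = -1229286240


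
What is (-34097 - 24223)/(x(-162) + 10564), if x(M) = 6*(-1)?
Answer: -29160/5279 ≈ -5.5238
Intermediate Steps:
x(M) = -6
(-34097 - 24223)/(x(-162) + 10564) = (-34097 - 24223)/(-6 + 10564) = -58320/10558 = -58320*1/10558 = -29160/5279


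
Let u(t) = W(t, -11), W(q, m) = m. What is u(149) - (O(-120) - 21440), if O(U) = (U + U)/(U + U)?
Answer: 21428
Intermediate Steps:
O(U) = 1 (O(U) = (2*U)/((2*U)) = (2*U)*(1/(2*U)) = 1)
u(t) = -11
u(149) - (O(-120) - 21440) = -11 - (1 - 21440) = -11 - 1*(-21439) = -11 + 21439 = 21428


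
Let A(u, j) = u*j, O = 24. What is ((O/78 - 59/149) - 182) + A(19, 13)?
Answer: 125734/1937 ≈ 64.912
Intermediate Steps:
A(u, j) = j*u
((O/78 - 59/149) - 182) + A(19, 13) = ((24/78 - 59/149) - 182) + 13*19 = ((24*(1/78) - 59*1/149) - 182) + 247 = ((4/13 - 59/149) - 182) + 247 = (-171/1937 - 182) + 247 = -352705/1937 + 247 = 125734/1937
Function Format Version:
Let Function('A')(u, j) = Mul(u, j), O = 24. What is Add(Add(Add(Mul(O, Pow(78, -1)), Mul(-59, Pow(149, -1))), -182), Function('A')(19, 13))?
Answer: Rational(125734, 1937) ≈ 64.912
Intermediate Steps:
Function('A')(u, j) = Mul(j, u)
Add(Add(Add(Mul(O, Pow(78, -1)), Mul(-59, Pow(149, -1))), -182), Function('A')(19, 13)) = Add(Add(Add(Mul(24, Pow(78, -1)), Mul(-59, Pow(149, -1))), -182), Mul(13, 19)) = Add(Add(Add(Mul(24, Rational(1, 78)), Mul(-59, Rational(1, 149))), -182), 247) = Add(Add(Add(Rational(4, 13), Rational(-59, 149)), -182), 247) = Add(Add(Rational(-171, 1937), -182), 247) = Add(Rational(-352705, 1937), 247) = Rational(125734, 1937)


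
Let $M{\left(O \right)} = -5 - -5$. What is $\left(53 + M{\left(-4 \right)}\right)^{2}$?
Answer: $2809$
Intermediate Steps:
$M{\left(O \right)} = 0$ ($M{\left(O \right)} = -5 + 5 = 0$)
$\left(53 + M{\left(-4 \right)}\right)^{2} = \left(53 + 0\right)^{2} = 53^{2} = 2809$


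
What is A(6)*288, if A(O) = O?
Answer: 1728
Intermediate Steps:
A(6)*288 = 6*288 = 1728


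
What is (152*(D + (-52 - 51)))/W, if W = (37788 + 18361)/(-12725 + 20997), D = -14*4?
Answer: -199917696/56149 ≈ -3560.5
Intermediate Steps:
D = -56
W = 56149/8272 ≈ 6.7878
(152*(D + (-52 - 51)))/W = (152*(-56 + (-52 - 51)))/(56149/8272) = (152*(-56 - 103))*(8272/56149) = (152*(-159))*(8272/56149) = -24168*8272/56149 = -199917696/56149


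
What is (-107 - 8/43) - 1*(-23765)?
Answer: 1017286/43 ≈ 23658.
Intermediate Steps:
(-107 - 8/43) - 1*(-23765) = (-107 + (1/43)*(-8)) + 23765 = (-107 - 8/43) + 23765 = -4609/43 + 23765 = 1017286/43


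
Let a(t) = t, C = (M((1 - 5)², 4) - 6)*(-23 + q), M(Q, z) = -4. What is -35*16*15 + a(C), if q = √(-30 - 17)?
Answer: -8170 - 10*I*√47 ≈ -8170.0 - 68.557*I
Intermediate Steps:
q = I*√47 (q = √(-47) = I*√47 ≈ 6.8557*I)
C = 230 - 10*I*√47 (C = (-4 - 6)*(-23 + I*√47) = -10*(-23 + I*√47) = 230 - 10*I*√47 ≈ 230.0 - 68.557*I)
-35*16*15 + a(C) = -35*16*15 + (230 - 10*I*√47) = -560*15 + (230 - 10*I*√47) = -8400 + (230 - 10*I*√47) = -8170 - 10*I*√47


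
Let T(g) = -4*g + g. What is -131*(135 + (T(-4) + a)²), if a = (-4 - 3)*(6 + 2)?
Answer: -271301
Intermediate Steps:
T(g) = -3*g
a = -56 (a = -7*8 = -56)
-131*(135 + (T(-4) + a)²) = -131*(135 + (-3*(-4) - 56)²) = -131*(135 + (12 - 56)²) = -131*(135 + (-44)²) = -131*(135 + 1936) = -131*2071 = -271301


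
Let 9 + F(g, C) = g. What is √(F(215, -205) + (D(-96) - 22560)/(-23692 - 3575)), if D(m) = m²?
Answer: √17058071598/9089 ≈ 14.370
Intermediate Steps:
F(g, C) = -9 + g
√(F(215, -205) + (D(-96) - 22560)/(-23692 - 3575)) = √((-9 + 215) + ((-96)² - 22560)/(-23692 - 3575)) = √(206 + (9216 - 22560)/(-27267)) = √(206 - 13344*(-1/27267)) = √(206 + 4448/9089) = √(1876782/9089) = √17058071598/9089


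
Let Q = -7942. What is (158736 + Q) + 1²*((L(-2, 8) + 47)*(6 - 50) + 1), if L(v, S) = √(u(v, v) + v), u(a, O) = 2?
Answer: 148727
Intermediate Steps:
L(v, S) = √(2 + v)
(158736 + Q) + 1²*((L(-2, 8) + 47)*(6 - 50) + 1) = (158736 - 7942) + 1²*((√(2 - 2) + 47)*(6 - 50) + 1) = 150794 + 1*((√0 + 47)*(-44) + 1) = 150794 + 1*((0 + 47)*(-44) + 1) = 150794 + 1*(47*(-44) + 1) = 150794 + 1*(-2068 + 1) = 150794 + 1*(-2067) = 150794 - 2067 = 148727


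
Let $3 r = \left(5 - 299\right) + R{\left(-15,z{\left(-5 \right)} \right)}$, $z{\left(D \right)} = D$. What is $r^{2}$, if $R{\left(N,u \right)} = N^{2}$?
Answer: $529$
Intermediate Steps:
$r = -23$ ($r = \frac{\left(5 - 299\right) + \left(-15\right)^{2}}{3} = \frac{-294 + 225}{3} = \frac{1}{3} \left(-69\right) = -23$)
$r^{2} = \left(-23\right)^{2} = 529$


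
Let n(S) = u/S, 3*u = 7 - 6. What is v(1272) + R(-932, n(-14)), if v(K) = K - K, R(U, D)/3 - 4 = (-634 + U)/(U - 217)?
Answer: 6162/383 ≈ 16.089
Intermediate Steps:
u = ⅓ (u = (7 - 6)/3 = (⅓)*1 = ⅓ ≈ 0.33333)
n(S) = 1/(3*S)
R(U, D) = 12 + 3*(-634 + U)/(-217 + U) (R(U, D) = 12 + 3*((-634 + U)/(U - 217)) = 12 + 3*((-634 + U)/(-217 + U)) = 12 + 3*(-634 + U)/(-217 + U))
v(K) = 0
v(1272) + R(-932, n(-14)) = 0 + 3*(-1502 + 5*(-932))/(-217 - 932) = 0 + 3*(-1502 - 4660)/(-1149) = 0 + 3*(-1/1149)*(-6162) = 0 + 6162/383 = 6162/383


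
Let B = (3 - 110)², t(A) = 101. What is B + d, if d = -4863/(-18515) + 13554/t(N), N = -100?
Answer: 21661245208/1870015 ≈ 11583.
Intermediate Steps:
d = 251443473/1870015 (d = -4863/(-18515) + 13554/101 = -4863*(-1/18515) + 13554*(1/101) = 4863/18515 + 13554/101 = 251443473/1870015 ≈ 134.46)
B = 11449 (B = (-107)² = 11449)
B + d = 11449 + 251443473/1870015 = 21661245208/1870015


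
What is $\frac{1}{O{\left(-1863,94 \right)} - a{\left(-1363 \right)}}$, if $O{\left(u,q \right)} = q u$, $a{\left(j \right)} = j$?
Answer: $- \frac{1}{173759} \approx -5.7551 \cdot 10^{-6}$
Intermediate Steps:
$\frac{1}{O{\left(-1863,94 \right)} - a{\left(-1363 \right)}} = \frac{1}{94 \left(-1863\right) - -1363} = \frac{1}{-175122 + 1363} = \frac{1}{-173759} = - \frac{1}{173759}$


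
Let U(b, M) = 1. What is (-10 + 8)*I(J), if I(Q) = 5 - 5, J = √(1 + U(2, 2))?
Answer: 0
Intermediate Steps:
J = √2 (J = √(1 + 1) = √2 ≈ 1.4142)
I(Q) = 0
(-10 + 8)*I(J) = (-10 + 8)*0 = -2*0 = 0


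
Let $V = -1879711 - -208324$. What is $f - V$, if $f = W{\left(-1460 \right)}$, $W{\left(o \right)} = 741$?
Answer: $1672128$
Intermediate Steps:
$V = -1671387$ ($V = -1879711 + 208324 = -1671387$)
$f = 741$
$f - V = 741 - -1671387 = 741 + 1671387 = 1672128$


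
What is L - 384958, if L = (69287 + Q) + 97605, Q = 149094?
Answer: -68972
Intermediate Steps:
L = 315986 (L = (69287 + 149094) + 97605 = 218381 + 97605 = 315986)
L - 384958 = 315986 - 384958 = -68972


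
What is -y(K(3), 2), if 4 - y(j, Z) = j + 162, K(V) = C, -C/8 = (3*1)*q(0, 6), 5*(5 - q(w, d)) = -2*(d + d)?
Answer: -386/5 ≈ -77.200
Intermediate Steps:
q(w, d) = 5 + 4*d/5 (q(w, d) = 5 - (-2)*(d + d)/5 = 5 - (-2)*2*d/5 = 5 - (-4)*d/5 = 5 + 4*d/5)
C = -1176/5 (C = -8*3*1*(5 + (⅘)*6) = -24*(5 + 24/5) = -24*49/5 = -8*147/5 = -1176/5 ≈ -235.20)
K(V) = -1176/5
y(j, Z) = -158 - j (y(j, Z) = 4 - (j + 162) = 4 - (162 + j) = 4 + (-162 - j) = -158 - j)
-y(K(3), 2) = -(-158 - 1*(-1176/5)) = -(-158 + 1176/5) = -1*386/5 = -386/5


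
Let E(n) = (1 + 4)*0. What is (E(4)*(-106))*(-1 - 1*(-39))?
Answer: 0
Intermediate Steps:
E(n) = 0 (E(n) = 5*0 = 0)
(E(4)*(-106))*(-1 - 1*(-39)) = (0*(-106))*(-1 - 1*(-39)) = 0*(-1 + 39) = 0*38 = 0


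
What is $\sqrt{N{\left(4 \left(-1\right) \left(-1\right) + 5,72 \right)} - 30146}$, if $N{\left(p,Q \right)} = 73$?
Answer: $i \sqrt{30073} \approx 173.42 i$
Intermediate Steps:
$\sqrt{N{\left(4 \left(-1\right) \left(-1\right) + 5,72 \right)} - 30146} = \sqrt{73 - 30146} = \sqrt{-30073} = i \sqrt{30073}$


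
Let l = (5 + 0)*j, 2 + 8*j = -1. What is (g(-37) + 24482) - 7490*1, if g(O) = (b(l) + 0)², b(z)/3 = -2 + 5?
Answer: 17073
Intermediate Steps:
j = -3/8 (j = -¼ + (⅛)*(-1) = -¼ - ⅛ = -3/8 ≈ -0.37500)
l = -15/8 (l = (5 + 0)*(-3/8) = 5*(-3/8) = -15/8 ≈ -1.8750)
b(z) = 9 (b(z) = 3*(-2 + 5) = 3*3 = 9)
g(O) = 81 (g(O) = (9 + 0)² = 9² = 81)
(g(-37) + 24482) - 7490*1 = (81 + 24482) - 7490*1 = 24563 - 7490 = 17073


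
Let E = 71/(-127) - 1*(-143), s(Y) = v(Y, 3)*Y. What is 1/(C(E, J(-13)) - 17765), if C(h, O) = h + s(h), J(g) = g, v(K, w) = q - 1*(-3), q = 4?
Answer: -127/2111435 ≈ -6.0149e-5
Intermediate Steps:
v(K, w) = 7 (v(K, w) = 4 - 1*(-3) = 4 + 3 = 7)
s(Y) = 7*Y
E = 18090/127 (E = 71*(-1/127) + 143 = -71/127 + 143 = 18090/127 ≈ 142.44)
C(h, O) = 8*h (C(h, O) = h + 7*h = 8*h)
1/(C(E, J(-13)) - 17765) = 1/(8*(18090/127) - 17765) = 1/(144720/127 - 17765) = 1/(-2111435/127) = -127/2111435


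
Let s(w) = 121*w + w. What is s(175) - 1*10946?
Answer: 10404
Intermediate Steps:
s(w) = 122*w
s(175) - 1*10946 = 122*175 - 1*10946 = 21350 - 10946 = 10404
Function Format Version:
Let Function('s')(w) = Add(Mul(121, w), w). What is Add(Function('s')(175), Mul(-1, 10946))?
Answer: 10404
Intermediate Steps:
Function('s')(w) = Mul(122, w)
Add(Function('s')(175), Mul(-1, 10946)) = Add(Mul(122, 175), Mul(-1, 10946)) = Add(21350, -10946) = 10404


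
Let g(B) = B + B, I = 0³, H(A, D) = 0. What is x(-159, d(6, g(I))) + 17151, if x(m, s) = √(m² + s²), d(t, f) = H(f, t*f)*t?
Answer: 17310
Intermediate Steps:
I = 0
g(B) = 2*B
d(t, f) = 0 (d(t, f) = 0*t = 0)
x(-159, d(6, g(I))) + 17151 = √((-159)² + 0²) + 17151 = √(25281 + 0) + 17151 = √25281 + 17151 = 159 + 17151 = 17310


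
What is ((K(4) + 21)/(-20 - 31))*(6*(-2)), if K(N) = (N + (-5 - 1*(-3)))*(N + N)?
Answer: 148/17 ≈ 8.7059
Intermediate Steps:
K(N) = 2*N*(-2 + N) (K(N) = (N + (-5 + 3))*(2*N) = (N - 2)*(2*N) = (-2 + N)*(2*N) = 2*N*(-2 + N))
((K(4) + 21)/(-20 - 31))*(6*(-2)) = ((2*4*(-2 + 4) + 21)/(-20 - 31))*(6*(-2)) = ((2*4*2 + 21)/(-51))*(-12) = ((16 + 21)*(-1/51))*(-12) = (37*(-1/51))*(-12) = -37/51*(-12) = 148/17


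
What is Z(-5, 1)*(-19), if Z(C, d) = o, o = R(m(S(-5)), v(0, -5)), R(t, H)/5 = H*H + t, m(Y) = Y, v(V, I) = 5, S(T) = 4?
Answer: -2755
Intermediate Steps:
R(t, H) = 5*t + 5*H**2 (R(t, H) = 5*(H*H + t) = 5*(H**2 + t) = 5*(t + H**2) = 5*t + 5*H**2)
o = 145 (o = 5*4 + 5*5**2 = 20 + 5*25 = 20 + 125 = 145)
Z(C, d) = 145
Z(-5, 1)*(-19) = 145*(-19) = -2755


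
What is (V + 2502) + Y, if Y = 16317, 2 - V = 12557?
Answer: 6264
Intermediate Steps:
V = -12555 (V = 2 - 1*12557 = 2 - 12557 = -12555)
(V + 2502) + Y = (-12555 + 2502) + 16317 = -10053 + 16317 = 6264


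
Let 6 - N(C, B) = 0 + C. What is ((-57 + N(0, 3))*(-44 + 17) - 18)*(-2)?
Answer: -2718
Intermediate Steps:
N(C, B) = 6 - C (N(C, B) = 6 - (0 + C) = 6 - C)
((-57 + N(0, 3))*(-44 + 17) - 18)*(-2) = ((-57 + (6 - 1*0))*(-44 + 17) - 18)*(-2) = ((-57 + (6 + 0))*(-27) - 18)*(-2) = ((-57 + 6)*(-27) - 18)*(-2) = (-51*(-27) - 18)*(-2) = (1377 - 18)*(-2) = 1359*(-2) = -2718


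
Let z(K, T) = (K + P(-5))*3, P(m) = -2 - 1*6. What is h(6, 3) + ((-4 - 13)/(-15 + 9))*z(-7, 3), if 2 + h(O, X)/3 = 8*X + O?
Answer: -87/2 ≈ -43.500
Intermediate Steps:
P(m) = -8 (P(m) = -2 - 6 = -8)
z(K, T) = -24 + 3*K (z(K, T) = (K - 8)*3 = (-8 + K)*3 = -24 + 3*K)
h(O, X) = -6 + 3*O + 24*X (h(O, X) = -6 + 3*(8*X + O) = -6 + 3*(O + 8*X) = -6 + (3*O + 24*X) = -6 + 3*O + 24*X)
h(6, 3) + ((-4 - 13)/(-15 + 9))*z(-7, 3) = (-6 + 3*6 + 24*3) + ((-4 - 13)/(-15 + 9))*(-24 + 3*(-7)) = (-6 + 18 + 72) + (-17/(-6))*(-24 - 21) = 84 - 17*(-⅙)*(-45) = 84 + (17/6)*(-45) = 84 - 255/2 = -87/2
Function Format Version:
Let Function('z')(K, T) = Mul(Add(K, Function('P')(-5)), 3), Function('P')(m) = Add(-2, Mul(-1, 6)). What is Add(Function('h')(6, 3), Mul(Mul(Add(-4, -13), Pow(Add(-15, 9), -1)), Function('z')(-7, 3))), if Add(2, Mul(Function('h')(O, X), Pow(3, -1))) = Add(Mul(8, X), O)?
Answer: Rational(-87, 2) ≈ -43.500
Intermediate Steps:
Function('P')(m) = -8 (Function('P')(m) = Add(-2, -6) = -8)
Function('z')(K, T) = Add(-24, Mul(3, K)) (Function('z')(K, T) = Mul(Add(K, -8), 3) = Mul(Add(-8, K), 3) = Add(-24, Mul(3, K)))
Function('h')(O, X) = Add(-6, Mul(3, O), Mul(24, X)) (Function('h')(O, X) = Add(-6, Mul(3, Add(Mul(8, X), O))) = Add(-6, Mul(3, Add(O, Mul(8, X)))) = Add(-6, Add(Mul(3, O), Mul(24, X))) = Add(-6, Mul(3, O), Mul(24, X)))
Add(Function('h')(6, 3), Mul(Mul(Add(-4, -13), Pow(Add(-15, 9), -1)), Function('z')(-7, 3))) = Add(Add(-6, Mul(3, 6), Mul(24, 3)), Mul(Mul(Add(-4, -13), Pow(Add(-15, 9), -1)), Add(-24, Mul(3, -7)))) = Add(Add(-6, 18, 72), Mul(Mul(-17, Pow(-6, -1)), Add(-24, -21))) = Add(84, Mul(Mul(-17, Rational(-1, 6)), -45)) = Add(84, Mul(Rational(17, 6), -45)) = Add(84, Rational(-255, 2)) = Rational(-87, 2)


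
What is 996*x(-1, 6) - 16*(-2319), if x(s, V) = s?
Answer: 36108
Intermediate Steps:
996*x(-1, 6) - 16*(-2319) = 996*(-1) - 16*(-2319) = -996 + 37104 = 36108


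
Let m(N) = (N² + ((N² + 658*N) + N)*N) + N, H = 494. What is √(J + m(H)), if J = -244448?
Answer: √281373590 ≈ 16774.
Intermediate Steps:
m(N) = N + N² + N*(N² + 659*N) (m(N) = (N² + (N² + 659*N)*N) + N = (N² + N*(N² + 659*N)) + N = N + N² + N*(N² + 659*N))
√(J + m(H)) = √(-244448 + 494*(1 + 494² + 660*494)) = √(-244448 + 494*(1 + 244036 + 326040)) = √(-244448 + 494*570077) = √(-244448 + 281618038) = √281373590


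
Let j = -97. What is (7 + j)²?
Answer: 8100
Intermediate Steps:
(7 + j)² = (7 - 97)² = (-90)² = 8100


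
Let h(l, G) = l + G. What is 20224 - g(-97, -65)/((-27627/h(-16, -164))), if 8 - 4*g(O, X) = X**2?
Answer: 186306071/9209 ≈ 20231.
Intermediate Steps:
h(l, G) = G + l
g(O, X) = 2 - X**2/4
20224 - g(-97, -65)/((-27627/h(-16, -164))) = 20224 - (2 - 1/4*(-65)**2)/((-27627/(-164 - 16))) = 20224 - (2 - 1/4*4225)/((-27627/(-180))) = 20224 - (2 - 4225/4)/((-27627*(-1/180))) = 20224 - (-4217)/(4*9209/60) = 20224 - (-4217)*60/(4*9209) = 20224 - 1*(-63255/9209) = 20224 + 63255/9209 = 186306071/9209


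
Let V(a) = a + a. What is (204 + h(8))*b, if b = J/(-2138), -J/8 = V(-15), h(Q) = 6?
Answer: -25200/1069 ≈ -23.573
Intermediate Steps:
V(a) = 2*a
J = 240 (J = -16*(-15) = -8*(-30) = 240)
b = -120/1069 (b = 240/(-2138) = 240*(-1/2138) = -120/1069 ≈ -0.11225)
(204 + h(8))*b = (204 + 6)*(-120/1069) = 210*(-120/1069) = -25200/1069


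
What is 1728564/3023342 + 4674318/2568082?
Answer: 422071727841/176458867501 ≈ 2.3919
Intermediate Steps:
1728564/3023342 + 4674318/2568082 = 1728564*(1/3023342) + 4674318*(1/2568082) = 864282/1511671 + 212469/116731 = 422071727841/176458867501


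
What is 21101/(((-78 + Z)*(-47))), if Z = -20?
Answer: 21101/4606 ≈ 4.5812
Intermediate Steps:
21101/(((-78 + Z)*(-47))) = 21101/(((-78 - 20)*(-47))) = 21101/((-98*(-47))) = 21101/4606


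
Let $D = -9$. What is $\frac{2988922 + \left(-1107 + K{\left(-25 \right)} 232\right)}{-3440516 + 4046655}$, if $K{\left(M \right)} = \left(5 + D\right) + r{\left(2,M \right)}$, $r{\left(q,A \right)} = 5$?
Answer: $\frac{2988047}{606139} \approx 4.9296$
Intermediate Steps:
$K{\left(M \right)} = 1$ ($K{\left(M \right)} = \left(5 - 9\right) + 5 = -4 + 5 = 1$)
$\frac{2988922 + \left(-1107 + K{\left(-25 \right)} 232\right)}{-3440516 + 4046655} = \frac{2988922 + \left(-1107 + 1 \cdot 232\right)}{-3440516 + 4046655} = \frac{2988922 + \left(-1107 + 232\right)}{606139} = \left(2988922 - 875\right) \frac{1}{606139} = 2988047 \cdot \frac{1}{606139} = \frac{2988047}{606139}$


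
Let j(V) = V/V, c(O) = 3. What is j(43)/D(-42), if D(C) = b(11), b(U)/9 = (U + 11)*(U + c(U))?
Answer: 1/2772 ≈ 0.00036075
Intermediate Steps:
j(V) = 1
b(U) = 9*(3 + U)*(11 + U) (b(U) = 9*((U + 11)*(U + 3)) = 9*((11 + U)*(3 + U)) = 9*((3 + U)*(11 + U)) = 9*(3 + U)*(11 + U))
D(C) = 2772 (D(C) = 297 + 9*11² + 126*11 = 297 + 9*121 + 1386 = 297 + 1089 + 1386 = 2772)
j(43)/D(-42) = 1/2772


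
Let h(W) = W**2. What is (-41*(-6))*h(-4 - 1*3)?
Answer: 12054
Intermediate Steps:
(-41*(-6))*h(-4 - 1*3) = (-41*(-6))*(-4 - 1*3)**2 = 246*(-4 - 3)**2 = 246*(-7)**2 = 246*49 = 12054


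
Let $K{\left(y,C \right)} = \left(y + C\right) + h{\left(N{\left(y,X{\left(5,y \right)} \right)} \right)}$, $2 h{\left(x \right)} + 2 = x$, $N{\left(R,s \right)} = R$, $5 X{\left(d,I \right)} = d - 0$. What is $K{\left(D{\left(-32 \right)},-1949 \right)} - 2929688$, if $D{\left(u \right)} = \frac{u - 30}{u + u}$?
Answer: $- \frac{187624739}{64} \approx -2.9316 \cdot 10^{6}$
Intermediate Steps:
$X{\left(d,I \right)} = \frac{d}{5}$ ($X{\left(d,I \right)} = \frac{d - 0}{5} = \frac{d + 0}{5} = \frac{d}{5}$)
$h{\left(x \right)} = -1 + \frac{x}{2}$
$D{\left(u \right)} = \frac{-30 + u}{2 u}$
$K{\left(y,C \right)} = -1 + C + \frac{3 y}{2}$ ($K{\left(y,C \right)} = \left(y + C\right) + \left(-1 + \frac{y}{2}\right) = \left(C + y\right) + \left(-1 + \frac{y}{2}\right) = -1 + C + \frac{3 y}{2}$)
$K{\left(D{\left(-32 \right)},-1949 \right)} - 2929688 = \left(-1 - 1949 + \frac{3 \frac{-30 - 32}{2 \left(-32\right)}}{2}\right) - 2929688 = \left(-1 - 1949 + \frac{3 \cdot \frac{1}{2} \left(- \frac{1}{32}\right) \left(-62\right)}{2}\right) - 2929688 = \left(-1 - 1949 + \frac{3}{2} \cdot \frac{31}{32}\right) - 2929688 = \left(-1 - 1949 + \frac{93}{64}\right) - 2929688 = - \frac{124707}{64} - 2929688 = - \frac{187624739}{64}$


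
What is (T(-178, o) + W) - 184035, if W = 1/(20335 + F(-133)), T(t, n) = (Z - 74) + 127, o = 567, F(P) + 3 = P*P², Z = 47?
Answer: -428992520176/2332305 ≈ -1.8394e+5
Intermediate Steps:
F(P) = -3 + P³ (F(P) = -3 + P*P² = -3 + P³)
T(t, n) = 100 (T(t, n) = (47 - 74) + 127 = -27 + 127 = 100)
W = -1/2332305 (W = 1/(20335 + (-3 + (-133)³)) = 1/(20335 + (-3 - 2352637)) = 1/(20335 - 2352640) = 1/(-2332305) = -1/2332305 ≈ -4.2876e-7)
(T(-178, o) + W) - 184035 = (100 - 1/2332305) - 184035 = 233230499/2332305 - 184035 = -428992520176/2332305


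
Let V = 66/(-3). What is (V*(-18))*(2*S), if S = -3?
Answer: -2376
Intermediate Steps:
V = -22 (V = 66*(-⅓) = -22)
(V*(-18))*(2*S) = (-22*(-18))*(2*(-3)) = 396*(-6) = -2376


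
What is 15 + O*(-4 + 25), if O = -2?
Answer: -27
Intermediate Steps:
15 + O*(-4 + 25) = 15 - 2*(-4 + 25) = 15 - 2*21 = 15 - 42 = -27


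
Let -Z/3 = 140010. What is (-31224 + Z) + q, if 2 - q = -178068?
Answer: -273184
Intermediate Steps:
Z = -420030 (Z = -3*140010 = -420030)
q = 178070 (q = 2 - 1*(-178068) = 2 + 178068 = 178070)
(-31224 + Z) + q = (-31224 - 420030) + 178070 = -451254 + 178070 = -273184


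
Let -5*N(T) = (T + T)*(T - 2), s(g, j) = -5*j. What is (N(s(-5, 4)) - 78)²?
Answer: 64516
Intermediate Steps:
N(T) = -2*T*(-2 + T)/5 (N(T) = -(T + T)*(T - 2)/5 = -2*T*(-2 + T)/5)
(N(s(-5, 4)) - 78)² = (2*(-5*4)*(2 - (-5)*4)/5 - 78)² = ((⅖)*(-20)*(2 - 1*(-20)) - 78)² = ((⅖)*(-20)*(2 + 20) - 78)² = ((⅖)*(-20)*22 - 78)² = (-176 - 78)² = (-254)² = 64516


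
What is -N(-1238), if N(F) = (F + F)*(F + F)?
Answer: -6130576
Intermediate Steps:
N(F) = 4*F² (N(F) = (2*F)*(2*F) = 4*F²)
-N(-1238) = -4*(-1238)² = -4*1532644 = -1*6130576 = -6130576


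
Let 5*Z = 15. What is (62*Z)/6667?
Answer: 186/6667 ≈ 0.027899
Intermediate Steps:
Z = 3 (Z = (1/5)*15 = 3)
(62*Z)/6667 = (62*3)/6667 = 186*(1/6667) = 186/6667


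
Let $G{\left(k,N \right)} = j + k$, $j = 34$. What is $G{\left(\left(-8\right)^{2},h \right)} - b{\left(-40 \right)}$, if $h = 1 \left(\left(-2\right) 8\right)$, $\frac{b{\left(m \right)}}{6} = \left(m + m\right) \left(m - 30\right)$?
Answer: $-33502$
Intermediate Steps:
$b{\left(m \right)} = 12 m \left(-30 + m\right)$ ($b{\left(m \right)} = 6 \left(m + m\right) \left(m - 30\right) = 6 \cdot 2 m \left(-30 + m\right) = 12 m \left(-30 + m\right)$)
$h = -16$ ($h = 1 \left(-16\right) = -16$)
$G{\left(k,N \right)} = 34 + k$
$G{\left(\left(-8\right)^{2},h \right)} - b{\left(-40 \right)} = \left(34 + \left(-8\right)^{2}\right) - 12 \left(-40\right) \left(-30 - 40\right) = \left(34 + 64\right) - 12 \left(-40\right) \left(-70\right) = 98 - 33600 = -33502$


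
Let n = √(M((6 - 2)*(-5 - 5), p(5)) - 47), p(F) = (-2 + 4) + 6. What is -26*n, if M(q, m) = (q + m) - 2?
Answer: -234*I ≈ -234.0*I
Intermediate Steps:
p(F) = 8 (p(F) = 2 + 6 = 8)
M(q, m) = -2 + m + q (M(q, m) = (m + q) - 2 = -2 + m + q)
n = 9*I (n = √((-2 + 8 + (6 - 2)*(-5 - 5)) - 47) = √((-2 + 8 + 4*(-10)) - 47) = √((-2 + 8 - 40) - 47) = √(-34 - 47) = √(-81) = 9*I ≈ 9.0*I)
-26*n = -234*I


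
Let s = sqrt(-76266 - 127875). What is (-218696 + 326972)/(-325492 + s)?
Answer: -35242971792/105945246205 - 108276*I*sqrt(204141)/105945246205 ≈ -0.33265 - 0.00046176*I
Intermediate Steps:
s = I*sqrt(204141) (s = sqrt(-204141) = I*sqrt(204141) ≈ 451.82*I)
(-218696 + 326972)/(-325492 + s) = (-218696 + 326972)/(-325492 + I*sqrt(204141)) = 108276/(-325492 + I*sqrt(204141))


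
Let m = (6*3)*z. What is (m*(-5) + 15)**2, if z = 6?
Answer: 275625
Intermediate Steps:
m = 108 (m = (6*3)*6 = 18*6 = 108)
(m*(-5) + 15)**2 = (108*(-5) + 15)**2 = (-540 + 15)**2 = (-525)**2 = 275625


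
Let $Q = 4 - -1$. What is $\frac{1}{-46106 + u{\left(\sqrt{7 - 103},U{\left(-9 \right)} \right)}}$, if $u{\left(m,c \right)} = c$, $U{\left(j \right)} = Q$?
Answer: $- \frac{1}{46101} \approx -2.1691 \cdot 10^{-5}$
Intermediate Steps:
$Q = 5$ ($Q = 4 + 1 = 5$)
$U{\left(j \right)} = 5$
$\frac{1}{-46106 + u{\left(\sqrt{7 - 103},U{\left(-9 \right)} \right)}} = \frac{1}{-46106 + 5} = \frac{1}{-46101} = - \frac{1}{46101}$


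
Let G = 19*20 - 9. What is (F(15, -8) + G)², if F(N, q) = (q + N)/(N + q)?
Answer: 138384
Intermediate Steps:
F(N, q) = 1 (F(N, q) = (N + q)/(N + q) = 1)
G = 371 (G = 380 - 9 = 371)
(F(15, -8) + G)² = (1 + 371)² = 372² = 138384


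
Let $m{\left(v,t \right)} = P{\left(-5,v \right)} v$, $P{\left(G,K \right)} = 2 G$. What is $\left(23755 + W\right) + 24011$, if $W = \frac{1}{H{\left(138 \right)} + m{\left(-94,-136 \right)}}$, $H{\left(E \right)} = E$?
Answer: $\frac{51491749}{1078} \approx 47766.0$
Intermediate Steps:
$m{\left(v,t \right)} = - 10 v$ ($m{\left(v,t \right)} = 2 \left(-5\right) v = - 10 v$)
$W = \frac{1}{1078}$ ($W = \frac{1}{138 - -940} = \frac{1}{138 + 940} = \frac{1}{1078} \approx 0.00092764$)
$\left(23755 + W\right) + 24011 = \left(23755 + \frac{1}{1078}\right) + 24011 = \frac{25607891}{1078} + 24011 = \frac{51491749}{1078}$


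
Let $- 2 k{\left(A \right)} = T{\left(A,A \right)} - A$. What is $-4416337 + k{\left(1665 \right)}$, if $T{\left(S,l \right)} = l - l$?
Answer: $- \frac{8831009}{2} \approx -4.4155 \cdot 10^{6}$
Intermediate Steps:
$T{\left(S,l \right)} = 0$
$k{\left(A \right)} = \frac{A}{2}$ ($k{\left(A \right)} = - \frac{0 - A}{2} = - \frac{\left(-1\right) A}{2} = \frac{A}{2}$)
$-4416337 + k{\left(1665 \right)} = -4416337 + \frac{1}{2} \cdot 1665 = -4416337 + \frac{1665}{2} = - \frac{8831009}{2}$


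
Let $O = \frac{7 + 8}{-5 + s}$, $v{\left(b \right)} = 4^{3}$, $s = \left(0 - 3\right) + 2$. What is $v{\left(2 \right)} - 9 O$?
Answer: $\frac{173}{2} \approx 86.5$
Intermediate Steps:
$s = -1$ ($s = -3 + 2 = -1$)
$v{\left(b \right)} = 64$
$O = - \frac{5}{2}$ ($O = \frac{7 + 8}{-5 - 1} = \frac{15}{-6} = 15 \left(- \frac{1}{6}\right) = - \frac{5}{2} \approx -2.5$)
$v{\left(2 \right)} - 9 O = 64 - - \frac{45}{2} = 64 + \frac{45}{2} = \frac{173}{2}$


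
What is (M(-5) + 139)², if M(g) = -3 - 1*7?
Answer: 16641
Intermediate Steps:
M(g) = -10 (M(g) = -3 - 7 = -10)
(M(-5) + 139)² = (-10 + 139)² = 129² = 16641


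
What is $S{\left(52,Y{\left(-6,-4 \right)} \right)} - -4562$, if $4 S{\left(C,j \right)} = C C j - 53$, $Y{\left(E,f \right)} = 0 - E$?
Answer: $\frac{34419}{4} \approx 8604.8$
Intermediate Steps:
$Y{\left(E,f \right)} = - E$
$S{\left(C,j \right)} = - \frac{53}{4} + \frac{j C^{2}}{4}$ ($S{\left(C,j \right)} = \frac{C C j - 53}{4} = \frac{C^{2} j - 53}{4} = \frac{j C^{2} - 53}{4} = \frac{-53 + j C^{2}}{4} = - \frac{53}{4} + \frac{j C^{2}}{4}$)
$S{\left(52,Y{\left(-6,-4 \right)} \right)} - -4562 = \left(- \frac{53}{4} + \frac{\left(-1\right) \left(-6\right) 52^{2}}{4}\right) - -4562 = \left(- \frac{53}{4} + \frac{1}{4} \cdot 6 \cdot 2704\right) + 4562 = \left(- \frac{53}{4} + 4056\right) + 4562 = \frac{16171}{4} + 4562 = \frac{34419}{4}$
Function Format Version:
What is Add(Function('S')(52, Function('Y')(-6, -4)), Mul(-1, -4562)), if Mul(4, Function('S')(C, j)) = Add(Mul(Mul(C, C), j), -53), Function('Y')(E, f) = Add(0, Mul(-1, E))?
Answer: Rational(34419, 4) ≈ 8604.8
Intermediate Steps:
Function('Y')(E, f) = Mul(-1, E)
Function('S')(C, j) = Add(Rational(-53, 4), Mul(Rational(1, 4), j, Pow(C, 2))) (Function('S')(C, j) = Mul(Rational(1, 4), Add(Mul(Mul(C, C), j), -53)) = Mul(Rational(1, 4), Add(Mul(Pow(C, 2), j), -53)) = Mul(Rational(1, 4), Add(Mul(j, Pow(C, 2)), -53)) = Mul(Rational(1, 4), Add(-53, Mul(j, Pow(C, 2)))) = Add(Rational(-53, 4), Mul(Rational(1, 4), j, Pow(C, 2))))
Add(Function('S')(52, Function('Y')(-6, -4)), Mul(-1, -4562)) = Add(Add(Rational(-53, 4), Mul(Rational(1, 4), Mul(-1, -6), Pow(52, 2))), Mul(-1, -4562)) = Add(Add(Rational(-53, 4), Mul(Rational(1, 4), 6, 2704)), 4562) = Add(Add(Rational(-53, 4), 4056), 4562) = Add(Rational(16171, 4), 4562) = Rational(34419, 4)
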